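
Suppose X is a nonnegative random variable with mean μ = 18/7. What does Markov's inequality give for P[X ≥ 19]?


μ = E[X] = 18/7, a = 19.
Markov: P[X ≥ 19] ≤ μ/a = (18/7)/19 = 18/133.
Numerically: ≈ 0.13534.
(Since a = 19 > μ = 2.57143, the bound 18/133 is < 1 and informative.)

P[X ≥ 19] ≤ 18/133 ≈ 0.13534.


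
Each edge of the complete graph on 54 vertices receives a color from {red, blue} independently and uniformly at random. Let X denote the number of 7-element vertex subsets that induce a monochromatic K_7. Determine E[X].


Let X = Σ_S X_S over the C(54, 7) = 177100560 subsets S of size 7, where X_S = 1 if the K_7 on S is monochromatic.
For a fixed S, the K_7 on S has C(7, 2) = 21 edges. P[all 21 edges red] = (1/2)^21, and likewise for blue, so P[monochromatic] = 2·(1/2)^21 = 2^{1 − 21} = 1/1048576.
By linearity of expectation: E[X] = C(54, 7) · 2^{1 − 21} = 177100560 · 1/1048576 = 11068785/65536.
Numerically: E[X] ≈ 168.896255.

E[X] = C(54,7)·2^(1−C(7,2)) = 11068785/65536 ≈ 168.896255.


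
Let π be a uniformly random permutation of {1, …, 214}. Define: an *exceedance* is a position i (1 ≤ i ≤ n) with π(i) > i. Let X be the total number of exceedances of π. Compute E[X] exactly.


Write X = Σ_{i=1}^{214} X_i, where X_i = 1_{π(i) > i}.
For each fixed i, π(i) is uniform over {1, …, 214} (marginal of a uniform permutation), so P[π(i) > i] = (n − i)/n. Summing: Σ_{i=1}^{214} (n − i)/n = (0 + 1 + … + 213)/214 = 214(214 − 1)/(2·214) = (214 − 1)/2.
Hence E[X] = Σ_{i=1}^{214} (214 − i)/214 = 213/2 ≈ 106.50000.

E[X] = 213/2 = 106.50000.


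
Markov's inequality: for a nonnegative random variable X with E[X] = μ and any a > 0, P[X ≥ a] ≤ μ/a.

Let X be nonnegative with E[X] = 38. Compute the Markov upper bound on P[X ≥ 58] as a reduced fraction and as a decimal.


μ = E[X] = 38, a = 58.
Markov: P[X ≥ 58] ≤ μ/a = (38)/58 = 19/29.
Numerically: ≈ 0.65517.
(Since a = 58 > μ = 38.00000, the bound 19/29 is < 1 and informative.)

P[X ≥ 58] ≤ 19/29 ≈ 0.65517.


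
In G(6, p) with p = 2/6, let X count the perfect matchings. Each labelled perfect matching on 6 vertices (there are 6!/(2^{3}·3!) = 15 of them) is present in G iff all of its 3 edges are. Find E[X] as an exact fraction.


K_6 has 6!/(2^{3}·3!) = 15 labelled perfect matchings.
For each such perfect matching H, let X_H = 1 if all 3 edges of H are present in G. Then P[X_H = 1] = p^{3} = (1/3)^{3} = 1/27.
By linearity of expectation: E[X] = Σ_H E[X_H] = 15 · p^{3} = 15 · 1/27 = 5/9.
Numerically: E[X] ≈ 0.556.

E[X] = 15 · (1/3)^{3} = 5/9 ≈ 0.556.


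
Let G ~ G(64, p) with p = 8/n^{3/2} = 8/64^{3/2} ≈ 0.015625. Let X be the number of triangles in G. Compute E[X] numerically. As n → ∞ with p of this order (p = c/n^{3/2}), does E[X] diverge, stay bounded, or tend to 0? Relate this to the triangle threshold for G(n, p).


Number of potential triangles: C(64, 3) = 41664.
Each occurs with probability p³ ≈ (0.015625)³ ≈ 3.8146973e-06.
By linearity: E[X] = C(64, 3)·p³ ≈ 41664 · 3.8146973e-06 ≈ 0.15894.
Since α = 3/2 > 1, p = c/n^{3/2} = o(1/n) is below the triangle threshold p ~ 1/n. Asymptotically E[X] ~ (c³/6)·n^{3(1−α)} = (8³/6)·n^{-1.5} → 0, so by Markov's inequality G has no triangles w.h.p.

E[X] ≈ 0.15894; in regime p = Θ(1/n^{3/2}) E[X] tends to 0 (below the triangle threshold p ~ 1/n).


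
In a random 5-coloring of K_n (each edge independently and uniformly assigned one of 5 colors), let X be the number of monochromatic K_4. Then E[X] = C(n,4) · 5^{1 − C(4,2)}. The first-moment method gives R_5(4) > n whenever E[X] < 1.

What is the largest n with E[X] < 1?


We need C(n, 4) · 5^{1 − 6} < 1, i.e. C(n, 4) < 5^{6 − 1} = 3125.
Check values of n near the boundary:
  n = 13: C(13, 4) = 715; 715 < 3125? YES
  n = 14: C(14, 4) = 1001; 1001 < 3125? YES
  n = 15: C(15, 4) = 1365; 1365 < 3125? YES
  n = 16: C(16, 4) = 1820; 1820 < 3125? YES
  n = 17: C(17, 4) = 2380; 2380 < 3125? YES
  n = 18: C(18, 4) = 3060; 3060 < 3125? YES
  n = 19: C(19, 4) = 3876; 3876 < 3125? NO
  n = 20: C(20, 4) = 4845; 4845 < 3125? NO
The largest n with C(n, 4) < 3125 is n = 18 (where E[X] = 612/625 ≈ 0.9792000). Hence R_5(4) > 18, i.e. R_5(4) ≥ 19.

Largest n = 18; hence R_5(4) > 18.


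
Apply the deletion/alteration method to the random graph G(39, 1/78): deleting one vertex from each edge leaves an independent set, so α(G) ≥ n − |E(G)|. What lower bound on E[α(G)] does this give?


E[|E(G)|] = C(39, 2)·p = 741 · (1/78) = 19/2.
E[α(G)] ≥ n − E[|E(G)|] = 39 − 19/2 = 59/2.
Numerically: ≈ 29.5000.
(This is only a lower bound; the true E[α(G)] may be larger.)

E[α(G)] ≥ 59/2 ≈ 29.5000.


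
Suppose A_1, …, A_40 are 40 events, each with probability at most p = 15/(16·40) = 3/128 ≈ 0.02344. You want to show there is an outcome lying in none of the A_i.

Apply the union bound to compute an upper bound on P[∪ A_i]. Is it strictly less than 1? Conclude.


Union bound: P[∪_{i=1}^{40} A_i] ≤ Σ_i P[A_i] ≤ 40·p = 40·(3/128) = 15/16.
Numerically: 15/16 ≈ 0.93750.
Is 15/16 < 1? YES.
Since P[∪ A_i] ≤ 15/16 < 1, the complement has P[∩ A_i^c] ≥ 1 − 15/16 = 1/16 > 0, so some outcome avoids every A_i.

40·p = 15/16 ≈ 0.93750; existence CERTIFIED by the union bound.


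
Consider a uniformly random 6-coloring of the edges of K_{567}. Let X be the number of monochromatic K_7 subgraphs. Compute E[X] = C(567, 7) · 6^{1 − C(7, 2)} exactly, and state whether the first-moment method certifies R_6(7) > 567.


E[X] = C(567, 7) · 6^{1 − 21} = 3601671315933933 · 6^{−20} = 3601671315933933/3656158440062976.
As a reduced fraction: E[X] = 44465077974493/45137758519296 ≈ 0.9851.
Is E[X] < 1? YES.
Since E[X] < 1, there exists a 6-coloring of K_{567} with no monochromatic K_7; hence R_6(7) > 567.

E[X] = 44465077974493/45137758519296 ≈ 0.9851; E[X] < 1, so R_6(7) > 567.


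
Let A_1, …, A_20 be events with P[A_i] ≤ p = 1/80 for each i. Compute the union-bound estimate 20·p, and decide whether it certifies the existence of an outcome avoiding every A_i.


Union bound: P[∪_{i=1}^{20} A_i] ≤ Σ_i P[A_i] ≤ 20·p = 20·(1/80) = 1/4.
Numerically: 1/4 ≈ 0.2500.
Is 1/4 < 1? YES.
Since P[∪ A_i] ≤ 1/4 < 1, the complement has P[∩ A_i^c] ≥ 1 − 1/4 = 3/4 > 0, so some outcome avoids every A_i.

20·p = 1/4 ≈ 0.2500; existence CERTIFIED by the union bound.


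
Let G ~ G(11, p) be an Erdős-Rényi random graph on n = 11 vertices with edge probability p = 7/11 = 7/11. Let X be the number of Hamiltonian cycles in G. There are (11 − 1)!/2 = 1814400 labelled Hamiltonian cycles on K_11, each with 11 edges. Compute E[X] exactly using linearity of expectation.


K_11 has (11 − 1)!/2 = 1814400 labelled Hamiltonian cycles.
For each such Hamiltonian cycle H, let X_H = 1 if all 11 edges of H are present in G. Then P[X_H = 1] = p^{11} = (7/11)^{11} = 1977326743/285311670611.
Summing the indicators: E[X] = Σ_H E[X_H] = 1814400 · p^{11} = 1814400 · 1977326743/285311670611 = 3587661642499200/285311670611.
Numerically: E[X] ≈ 1.26e+04.

E[X] = 1814400 · (7/11)^{11} = 3587661642499200/285311670611 ≈ 1.26e+04.


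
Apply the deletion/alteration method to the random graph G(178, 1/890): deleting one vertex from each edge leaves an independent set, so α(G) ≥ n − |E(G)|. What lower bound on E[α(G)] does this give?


E[|E(G)|] = C(178, 2)·p = 15753 · (1/890) = 177/10.
E[α(G)] ≥ n − E[|E(G)|] = 178 − 177/10 = 1603/10.
Numerically: ≈ 160.300.
(This is only a lower bound; the true E[α(G)] may be larger.)

E[α(G)] ≥ 1603/10 ≈ 160.300.


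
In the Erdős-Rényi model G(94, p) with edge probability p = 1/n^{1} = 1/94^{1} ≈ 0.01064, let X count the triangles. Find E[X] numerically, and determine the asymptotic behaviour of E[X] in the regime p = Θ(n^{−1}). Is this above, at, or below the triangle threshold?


Number of potential triangles: C(94, 3) = 134044.
Each occurs with probability p³ ≈ (0.01064)³ ≈ 1.203972e-06.
By linearity: E[X] = C(94, 3)·p³ ≈ 134044 · 1.203972e-06 ≈ 0.1614.
Here α = 1, so p = 1/n is exactly at the triangle threshold p ~ 1/n. Asymptotically E[X] → c³/6 = 1³/6 = 1/6 ≈ 0.1667, a bounded constant. In this regime the triangle count is asymptotically Poisson(c³/6).

E[X] ≈ 0.1614; in regime p = Θ(1/n^{1}) E[X] stays bounded (at the triangle threshold p ~ 1/n).


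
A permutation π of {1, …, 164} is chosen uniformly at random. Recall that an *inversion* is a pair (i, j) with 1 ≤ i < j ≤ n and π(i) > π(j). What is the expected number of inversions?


Write X = Σ X_I over the C(164, 2) = 13366 pairs i < j, with X_I the indicator of one inversion.
There are 13366 indicators.
For each fixed pair i < j, the values π(i) and π(j) are two distinct elements of {1, …, 164} in uniformly random order; by symmetry P[π(i) > π(j)] = 1/2.
By linearity: E[X] = 13366 · (1/2) = C(164, 2) · (1/2) = 13366/2 = 6683 ≈ 6683.000000.

E[X] = 6683 = 6683.000000.


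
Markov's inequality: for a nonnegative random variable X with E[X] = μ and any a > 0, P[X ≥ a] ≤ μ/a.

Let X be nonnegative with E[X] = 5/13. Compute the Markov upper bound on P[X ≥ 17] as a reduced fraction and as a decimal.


μ = E[X] = 5/13, a = 17.
Markov: P[X ≥ 17] ≤ μ/a = (5/13)/17 = 5/221.
Numerically: ≈ 0.022624.
(Since a = 17 > μ = 0.384615, the bound 5/221 is < 1 and informative.)

P[X ≥ 17] ≤ 5/221 ≈ 0.022624.


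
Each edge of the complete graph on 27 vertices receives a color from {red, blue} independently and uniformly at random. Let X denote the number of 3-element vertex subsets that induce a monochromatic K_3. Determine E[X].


Let X = Σ_S X_S over the C(27, 3) = 2925 subsets S of size 3, where X_S = 1 if the K_3 on S is monochromatic.
For a fixed S, the K_3 on S has C(3, 2) = 3 edges. P[all 3 edges red] = (1/2)^3, and likewise for blue, so P[monochromatic] = 2·(1/2)^3 = 2^{1 − 3} = 1/4.
Summing: E[X] = C(27, 3) · 2^{1 − 3} = 2925 · 1/4 = 2925/4.
Numerically: E[X] ≈ 731.250000.

E[X] = C(27,3)·2^(1−C(3,2)) = 2925/4 ≈ 731.250000.


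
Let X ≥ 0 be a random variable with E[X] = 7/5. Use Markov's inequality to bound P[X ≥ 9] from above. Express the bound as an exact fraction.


μ = E[X] = 7/5, a = 9.
Markov: P[X ≥ 9] ≤ μ/a = (7/5)/9 = 7/45.
Numerically: ≈ 0.155556.
(Since a = 9 > μ = 1.400000, the bound 7/45 is < 1 and informative.)

P[X ≥ 9] ≤ 7/45 ≈ 0.155556.


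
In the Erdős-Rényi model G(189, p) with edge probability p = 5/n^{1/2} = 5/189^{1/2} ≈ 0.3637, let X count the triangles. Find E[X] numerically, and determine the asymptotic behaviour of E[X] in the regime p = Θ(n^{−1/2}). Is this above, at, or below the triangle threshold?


Number of potential triangles: C(189, 3) = 1107414.
Each occurs with probability p³ ≈ (0.3637)³ ≈ 4.810800e-02.
By linearity: E[X] = C(189, 3)·p³ ≈ 1107414 · 4.810800e-02 ≈ 53275.4733.
Since α = 1/2 < 1, p = c/n^{1/2} ≫ 1/n is above the triangle threshold p ~ 1/n. Asymptotically E[X] ~ (c³/6)·n^{3(1−α)} = (5³/6)·n^{1.5} → ∞; triangles are abundant w.h.p.

E[X] ≈ 53275.4733; in regime p = Θ(1/n^{1/2}) E[X] diverges (above the triangle threshold p ~ 1/n).


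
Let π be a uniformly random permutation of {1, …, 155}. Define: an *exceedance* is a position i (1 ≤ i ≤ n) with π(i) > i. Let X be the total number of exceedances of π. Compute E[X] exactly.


Write X = Σ_{i=1}^{155} X_i, where X_i = 1_{π(i) > i}.
For each fixed i, π(i) is uniform over {1, …, 155} (marginal of a uniform permutation), so P[π(i) > i] = (n − i)/n. Summing: Σ_{i=1}^{155} (n − i)/n = (0 + 1 + … + 154)/155 = 155(155 − 1)/(2·155) = (155 − 1)/2.
Hence E[X] = Σ_{i=1}^{155} (155 − i)/155 = 77 ≈ 77.00000.

E[X] = 77 = 77.00000.


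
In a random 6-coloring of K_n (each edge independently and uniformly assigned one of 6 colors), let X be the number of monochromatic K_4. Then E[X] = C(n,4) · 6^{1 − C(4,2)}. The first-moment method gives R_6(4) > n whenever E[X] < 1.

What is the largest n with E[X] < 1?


We need C(n, 4) · 6^{1 − 6} < 1, i.e. C(n, 4) < 6^{6 − 1} = 7776.
Check values of n near the boundary:
  n = 17: C(17, 4) = 2380; 2380 < 7776? YES
  n = 18: C(18, 4) = 3060; 3060 < 7776? YES
  n = 19: C(19, 4) = 3876; 3876 < 7776? YES
  n = 20: C(20, 4) = 4845; 4845 < 7776? YES
  n = 21: C(21, 4) = 5985; 5985 < 7776? YES
  n = 22: C(22, 4) = 7315; 7315 < 7776? YES
  n = 23: C(23, 4) = 8855; 8855 < 7776? NO
The largest n with C(n, 4) < 7776 is n = 22 (where E[X] = 7315/7776 ≈ 0.94072). Hence R_6(4) > 22, i.e. R_6(4) ≥ 23.

Largest n = 22; hence R_6(4) > 22.


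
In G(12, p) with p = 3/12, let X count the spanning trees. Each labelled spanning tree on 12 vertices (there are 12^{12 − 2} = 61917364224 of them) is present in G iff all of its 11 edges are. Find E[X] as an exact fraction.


K_12 has 12^{12 − 2} = 61917364224 labelled spanning trees.
For each such spanning tree H, let X_H = 1 if all 11 edges of H are present in G. Then P[X_H = 1] = p^{11} = (1/4)^{11} = 1/4194304.
Summing the indicators: E[X] = Σ_H E[X_H] = 61917364224 · p^{11} = 61917364224 · 1/4194304 = 59049/4.
Numerically: E[X] ≈ 14762.

E[X] = 61917364224 · (1/4)^{11} = 59049/4 ≈ 14762.


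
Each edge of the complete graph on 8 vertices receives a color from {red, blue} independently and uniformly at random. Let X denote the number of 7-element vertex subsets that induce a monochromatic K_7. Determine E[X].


Let X = Σ_S X_S over the C(8, 7) = 8 subsets S of size 7, where X_S = 1 if the K_7 on S is monochromatic.
For a fixed S, the K_7 on S has C(7, 2) = 21 edges. P[all 21 edges red] = (1/2)^21, and likewise for blue, so P[monochromatic] = 2·(1/2)^21 = 2^{1 − 21} = 1/1048576.
By linearity of expectation: E[X] = C(8, 7) · 2^{1 − 21} = 8 · 1/1048576 = 1/131072.
Numerically: E[X] ≈ 0.000.

E[X] = C(8,7)·2^(1−C(7,2)) = 1/131072 ≈ 0.000.


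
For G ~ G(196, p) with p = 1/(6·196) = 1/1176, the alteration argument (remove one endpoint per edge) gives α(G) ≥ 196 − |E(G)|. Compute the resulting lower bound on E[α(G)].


E[|E(G)|] = C(196, 2)·p = 19110 · (1/1176) = 65/4.
E[α(G)] ≥ n − E[|E(G)|] = 196 − 65/4 = 719/4.
Numerically: ≈ 179.750.
(This is only a lower bound; the true E[α(G)] may be larger.)

E[α(G)] ≥ 719/4 ≈ 179.750.


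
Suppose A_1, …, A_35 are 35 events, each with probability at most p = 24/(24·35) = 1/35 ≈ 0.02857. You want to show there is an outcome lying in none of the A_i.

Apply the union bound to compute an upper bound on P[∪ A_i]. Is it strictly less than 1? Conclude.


Union bound: P[∪_{i=1}^{35} A_i] ≤ Σ_i P[A_i] ≤ 35·p = 35·(1/35) = 1.
Numerically: 1 ≈ 1.00000.
Is 1 < 1? NO.
Since the bound 1 is ≥ 1, the union bound is uninformative here; it does NOT by itself certify existence.

35·p = 1 ≈ 1.00000; existence NOT certified by the union bound.


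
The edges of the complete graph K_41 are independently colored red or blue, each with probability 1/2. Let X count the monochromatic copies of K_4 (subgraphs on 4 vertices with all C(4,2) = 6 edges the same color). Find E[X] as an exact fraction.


Let X = Σ_S X_S over the C(41, 4) = 101270 subsets S of size 4, where X_S = 1 if the K_4 on S is monochromatic.
For a fixed S, the K_4 on S has C(4, 2) = 6 edges. P[all 6 edges red] = (1/2)^6, and likewise for blue, so P[monochromatic] = 2·(1/2)^6 = 2^{1 − 6} = 1/32.
By linearity: E[X] = C(41, 4) · 2^{1 − 6} = 101270 · 1/32 = 50635/16.
Numerically: E[X] ≈ 3164.68750.

E[X] = C(41,4)·2^(1−C(4,2)) = 50635/16 ≈ 3164.68750.


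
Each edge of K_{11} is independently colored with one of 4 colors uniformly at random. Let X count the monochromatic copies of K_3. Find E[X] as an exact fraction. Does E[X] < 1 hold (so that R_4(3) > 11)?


E[X] = C(11, 3) · 4^{1 − 3} = 165 · 4^{−2} = 165/16.
As a reduced fraction: E[X] = 165/16 ≈ 10.312500.
Is E[X] < 1? NO.
Since E[X] ≥ 1, the first-moment bound is inconclusive at n = 11; it does NOT by itself certify R_4(3) > 11.

E[X] = 165/16 ≈ 10.312500; E[X] ≥ 1; first-moment method inconclusive here.


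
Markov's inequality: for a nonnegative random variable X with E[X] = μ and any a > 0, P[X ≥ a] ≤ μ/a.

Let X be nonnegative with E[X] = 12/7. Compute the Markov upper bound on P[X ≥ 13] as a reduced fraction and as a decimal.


μ = E[X] = 12/7, a = 13.
Markov: P[X ≥ 13] ≤ μ/a = (12/7)/13 = 12/91.
Numerically: ≈ 0.131868.
(Since a = 13 > μ = 1.714286, the bound 12/91 is < 1 and informative.)

P[X ≥ 13] ≤ 12/91 ≈ 0.131868.


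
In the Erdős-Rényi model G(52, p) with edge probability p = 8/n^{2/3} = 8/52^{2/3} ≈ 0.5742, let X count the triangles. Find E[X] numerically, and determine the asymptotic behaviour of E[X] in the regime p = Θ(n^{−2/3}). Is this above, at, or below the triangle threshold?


Number of potential triangles: C(52, 3) = 22100.
Each occurs with probability p³ ≈ (0.5742)³ ≈ 1.893491e-01.
By linearity: E[X] = C(52, 3)·p³ ≈ 22100 · 1.893491e-01 ≈ 4184.6154.
Since α = 2/3 < 1, p = c/n^{2/3} ≫ 1/n is above the triangle threshold p ~ 1/n. Asymptotically E[X] ~ (c³/6)·n^{3(1−α)} = (8³/6)·n^{1} → ∞; triangles are abundant w.h.p.

E[X] ≈ 4184.6154; in regime p = Θ(1/n^{2/3}) E[X] diverges (above the triangle threshold p ~ 1/n).


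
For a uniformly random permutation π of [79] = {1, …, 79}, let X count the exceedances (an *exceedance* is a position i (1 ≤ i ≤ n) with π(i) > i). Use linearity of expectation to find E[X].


Write X = Σ_{i=1}^{79} X_i, where X_i = 1_{π(i) > i}.
For each fixed i, π(i) is uniform over {1, …, 79} (marginal of a uniform permutation), so P[π(i) > i] = (n − i)/n. Summing: Σ_{i=1}^{79} (n − i)/n = (0 + 1 + … + 78)/79 = 79(79 − 1)/(2·79) = (79 − 1)/2.
Hence E[X] = Σ_{i=1}^{79} (79 − i)/79 = 39 ≈ 39.000.

E[X] = 39 = 39.000.


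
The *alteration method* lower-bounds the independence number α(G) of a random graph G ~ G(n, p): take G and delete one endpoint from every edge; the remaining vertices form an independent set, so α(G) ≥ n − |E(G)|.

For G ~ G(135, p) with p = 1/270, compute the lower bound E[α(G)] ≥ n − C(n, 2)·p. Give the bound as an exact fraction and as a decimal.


E[|E(G)|] = C(135, 2)·p = 9045 · (1/270) = 67/2.
E[α(G)] ≥ n − E[|E(G)|] = 135 − 67/2 = 203/2.
Numerically: ≈ 101.5000.
(This is only a lower bound; the true E[α(G)] may be larger.)

E[α(G)] ≥ 203/2 ≈ 101.5000.


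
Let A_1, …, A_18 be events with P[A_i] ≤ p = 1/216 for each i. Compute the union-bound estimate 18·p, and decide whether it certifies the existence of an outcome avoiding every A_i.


Union bound: P[∪_{i=1}^{18} A_i] ≤ Σ_i P[A_i] ≤ 18·p = 18·(1/216) = 1/12.
Numerically: 1/12 ≈ 0.083.
Is 1/12 < 1? YES.
Since P[∪ A_i] ≤ 1/12 < 1, the complement has P[∩ A_i^c] ≥ 1 − 1/12 = 11/12 > 0, so some outcome avoids every A_i.

18·p = 1/12 ≈ 0.083; existence CERTIFIED by the union bound.


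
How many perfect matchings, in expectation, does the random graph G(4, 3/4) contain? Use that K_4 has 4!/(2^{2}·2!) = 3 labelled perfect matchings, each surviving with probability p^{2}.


K_4 has 4!/(2^{2}·2!) = 3 labelled perfect matchings.
For each such perfect matching H, let X_H = 1 if all 2 edges of H are present in G. Then P[X_H = 1] = p^{2} = (3/4)^{2} = 9/16.
By linearity: E[X] = Σ_H E[X_H] = 3 · p^{2} = 3 · 9/16 = 27/16.
Numerically: E[X] ≈ 1.688.

E[X] = 3 · (3/4)^{2} = 27/16 ≈ 1.688.


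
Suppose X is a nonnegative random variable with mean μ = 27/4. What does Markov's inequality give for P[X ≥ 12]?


μ = E[X] = 27/4, a = 12.
Markov: P[X ≥ 12] ≤ μ/a = (27/4)/12 = 9/16.
Numerically: ≈ 0.5625.
(Since a = 12 > μ = 6.7500, the bound 9/16 is < 1 and informative.)

P[X ≥ 12] ≤ 9/16 ≈ 0.5625.


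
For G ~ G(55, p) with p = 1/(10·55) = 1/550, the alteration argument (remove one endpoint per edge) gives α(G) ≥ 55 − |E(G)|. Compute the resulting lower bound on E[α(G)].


E[|E(G)|] = C(55, 2)·p = 1485 · (1/550) = 27/10.
E[α(G)] ≥ n − E[|E(G)|] = 55 − 27/10 = 523/10.
Numerically: ≈ 52.300.
(This is only a lower bound; the true E[α(G)] may be larger.)

E[α(G)] ≥ 523/10 ≈ 52.300.


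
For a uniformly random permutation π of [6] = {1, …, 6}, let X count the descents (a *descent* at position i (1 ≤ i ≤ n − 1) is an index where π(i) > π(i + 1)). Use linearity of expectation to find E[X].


Write X = Σ X_I over i = 1, …, 5, with X_I the indicator of one descent.
There are 5 indicators.
For each fixed i, the pair (π(i), π(i+1)) is a uniformly random ordered pair of distinct values from {1, …, 6}; by symmetry P[π(i) > π(i+1)] = 1/2.
By linearity: E[X] = 5 · (1/2) = (6 − 1) · (1/2) = 5/2 ≈ 2.5000.

E[X] = 5/2 = 2.5000.


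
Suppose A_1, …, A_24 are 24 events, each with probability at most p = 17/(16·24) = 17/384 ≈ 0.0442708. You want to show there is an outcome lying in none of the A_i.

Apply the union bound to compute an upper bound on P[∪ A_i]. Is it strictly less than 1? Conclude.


Union bound: P[∪_{i=1}^{24} A_i] ≤ Σ_i P[A_i] ≤ 24·p = 24·(17/384) = 17/16.
Numerically: 17/16 ≈ 1.0625000.
Is 17/16 < 1? NO.
Since the bound 17/16 is ≥ 1, the union bound is uninformative here; it does NOT by itself certify existence.

24·p = 17/16 ≈ 1.0625000; existence NOT certified by the union bound.


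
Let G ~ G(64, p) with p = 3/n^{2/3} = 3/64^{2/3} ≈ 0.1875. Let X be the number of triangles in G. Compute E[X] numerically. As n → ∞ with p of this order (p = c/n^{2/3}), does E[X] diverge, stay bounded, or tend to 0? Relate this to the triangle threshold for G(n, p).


Number of potential triangles: C(64, 3) = 41664.
Each occurs with probability p³ ≈ (0.1875)³ ≈ 6.5917969e-03.
By linearity: E[X] = C(64, 3)·p³ ≈ 41664 · 6.5917969e-03 ≈ 274.64063.
Since α = 2/3 < 1, p = c/n^{2/3} ≫ 1/n is above the triangle threshold p ~ 1/n. Asymptotically E[X] ~ (c³/6)·n^{3(1−α)} = (3³/6)·n^{1} → ∞; triangles are abundant w.h.p.

E[X] ≈ 274.64063; in regime p = Θ(1/n^{2/3}) E[X] diverges (above the triangle threshold p ~ 1/n).


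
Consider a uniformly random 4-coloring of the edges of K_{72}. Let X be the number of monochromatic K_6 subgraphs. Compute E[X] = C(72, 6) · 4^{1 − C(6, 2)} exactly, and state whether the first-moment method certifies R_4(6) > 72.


E[X] = C(72, 6) · 4^{1 − 15} = 156238908 · 4^{−14} = 156238908/268435456.
As a reduced fraction: E[X] = 39059727/67108864 ≈ 0.5820353.
Is E[X] < 1? YES.
Since E[X] < 1, there exists a 4-coloring of K_{72} with no monochromatic K_6; hence R_4(6) > 72.

E[X] = 39059727/67108864 ≈ 0.5820353; E[X] < 1, so R_4(6) > 72.


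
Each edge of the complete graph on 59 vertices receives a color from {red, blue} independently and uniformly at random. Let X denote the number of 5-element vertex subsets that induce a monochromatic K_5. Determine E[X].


Let X = Σ_S X_S over the C(59, 5) = 5006386 subsets S of size 5, where X_S = 1 if the K_5 on S is monochromatic.
For a fixed S, the K_5 on S has C(5, 2) = 10 edges. P[all 10 edges red] = (1/2)^10, and likewise for blue, so P[monochromatic] = 2·(1/2)^10 = 2^{1 − 10} = 1/512.
Summing: E[X] = C(59, 5) · 2^{1 − 10} = 5006386 · 1/512 = 2503193/256.
Numerically: E[X] ≈ 9778.09766.

E[X] = C(59,5)·2^(1−C(5,2)) = 2503193/256 ≈ 9778.09766.


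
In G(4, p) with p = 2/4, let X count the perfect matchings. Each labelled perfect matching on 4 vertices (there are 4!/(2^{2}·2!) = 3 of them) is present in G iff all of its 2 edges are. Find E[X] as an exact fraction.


K_4 has 4!/(2^{2}·2!) = 3 labelled perfect matchings.
For each such perfect matching H, let X_H = 1 if all 2 edges of H are present in G. Then P[X_H = 1] = p^{2} = (1/2)^{2} = 1/4.
Summing the indicators: E[X] = Σ_H E[X_H] = 3 · p^{2} = 3 · 1/4 = 3/4.
Numerically: E[X] ≈ 0.75.

E[X] = 3 · (1/2)^{2} = 3/4 ≈ 0.75.


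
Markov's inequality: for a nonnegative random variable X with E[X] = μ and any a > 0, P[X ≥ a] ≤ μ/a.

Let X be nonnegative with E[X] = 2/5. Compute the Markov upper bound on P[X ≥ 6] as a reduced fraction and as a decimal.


μ = E[X] = 2/5, a = 6.
Markov: P[X ≥ 6] ≤ μ/a = (2/5)/6 = 1/15.
Numerically: ≈ 0.067.
(Since a = 6 > μ = 0.400, the bound 1/15 is < 1 and informative.)

P[X ≥ 6] ≤ 1/15 ≈ 0.067.


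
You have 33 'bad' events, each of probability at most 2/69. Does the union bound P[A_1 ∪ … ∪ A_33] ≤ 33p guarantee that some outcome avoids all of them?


Union bound: P[∪_{i=1}^{33} A_i] ≤ Σ_i P[A_i] ≤ 33·p = 33·(2/69) = 22/23.
Numerically: 22/23 ≈ 0.9565.
Is 22/23 < 1? YES.
Since P[∪ A_i] ≤ 22/23 < 1, the complement has P[∩ A_i^c] ≥ 1 − 22/23 = 1/23 > 0, so some outcome avoids every A_i.

33·p = 22/23 ≈ 0.9565; existence CERTIFIED by the union bound.


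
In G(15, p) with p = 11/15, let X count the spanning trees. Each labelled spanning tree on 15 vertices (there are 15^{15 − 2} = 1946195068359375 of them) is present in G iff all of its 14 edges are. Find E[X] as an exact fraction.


K_15 has 15^{15 − 2} = 1946195068359375 labelled spanning trees.
For each such spanning tree H, let X_H = 1 if all 14 edges of H are present in G. Then P[X_H = 1] = p^{14} = (11/15)^{14} = 379749833583241/29192926025390625.
By linearity: E[X] = Σ_H E[X_H] = 1946195068359375 · p^{14} = 1946195068359375 · 379749833583241/29192926025390625 = 379749833583241/15.
Numerically: E[X] ≈ 2.53167e+13.

E[X] = 1946195068359375 · (11/15)^{14} = 379749833583241/15 ≈ 2.53167e+13.


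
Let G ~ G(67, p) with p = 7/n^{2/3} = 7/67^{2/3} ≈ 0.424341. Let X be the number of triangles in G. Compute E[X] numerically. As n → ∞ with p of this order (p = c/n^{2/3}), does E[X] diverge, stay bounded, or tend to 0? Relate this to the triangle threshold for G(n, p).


Number of potential triangles: C(67, 3) = 47905.
Each occurs with probability p³ ≈ (0.424341)³ ≈ 7.64089998e-02.
By linearity: E[X] = C(67, 3)·p³ ≈ 47905 · 7.64089998e-02 ≈ 3660.373134.
Since α = 2/3 < 1, p = c/n^{2/3} ≫ 1/n is above the triangle threshold p ~ 1/n. Asymptotically E[X] ~ (c³/6)·n^{3(1−α)} = (7³/6)·n^{1} → ∞; triangles are abundant w.h.p.

E[X] ≈ 3660.373134; in regime p = Θ(1/n^{2/3}) E[X] diverges (above the triangle threshold p ~ 1/n).


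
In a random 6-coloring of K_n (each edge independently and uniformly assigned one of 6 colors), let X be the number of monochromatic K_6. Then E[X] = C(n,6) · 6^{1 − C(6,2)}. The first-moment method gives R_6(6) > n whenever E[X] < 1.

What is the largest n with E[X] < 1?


We need C(n, 6) · 6^{1 − 15} < 1, i.e. C(n, 6) < 6^{15 − 1} = 78364164096.
Check values of n near the boundary:
  n = 194: C(194, 6) = 68482017072; 68482017072 < 78364164096? YES
  n = 195: C(195, 6) = 70656049360; 70656049360 < 78364164096? YES
  n = 196: C(196, 6) = 72887293024; 72887293024 < 78364164096? YES
  n = 197: C(197, 6) = 75176946208; 75176946208 < 78364164096? YES
  n = 198: C(198, 6) = 77526225777; 77526225777 < 78364164096? YES
  n = 199: C(199, 6) = 79936367511; 79936367511 < 78364164096? NO
  n = 200: C(200, 6) = 82408626300; 82408626300 < 78364164096? NO
  n = 201: C(201, 6) = 84944276340; 84944276340 < 78364164096? NO
The largest n with C(n, 6) < 78364164096 is n = 198 (where E[X] = 25842075259/26121388032 ≈ 0.989307). Hence R_6(6) > 198, i.e. R_6(6) ≥ 199.

Largest n = 198; hence R_6(6) > 198.


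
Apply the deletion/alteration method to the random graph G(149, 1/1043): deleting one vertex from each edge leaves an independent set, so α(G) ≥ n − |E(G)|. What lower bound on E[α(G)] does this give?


E[|E(G)|] = C(149, 2)·p = 11026 · (1/1043) = 74/7.
E[α(G)] ≥ n − E[|E(G)|] = 149 − 74/7 = 969/7.
Numerically: ≈ 138.4286.
(This is only a lower bound; the true E[α(G)] may be larger.)

E[α(G)] ≥ 969/7 ≈ 138.4286.


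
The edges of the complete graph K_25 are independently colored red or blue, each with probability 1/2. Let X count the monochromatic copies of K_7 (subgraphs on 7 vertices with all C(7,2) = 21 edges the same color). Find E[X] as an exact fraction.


Let X = Σ_S X_S over the C(25, 7) = 480700 subsets S of size 7, where X_S = 1 if the K_7 on S is monochromatic.
For a fixed S, the K_7 on S has C(7, 2) = 21 edges. P[all 21 edges red] = (1/2)^21, and likewise for blue, so P[monochromatic] = 2·(1/2)^21 = 2^{1 − 21} = 1/1048576.
By linearity: E[X] = C(25, 7) · 2^{1 − 21} = 480700 · 1/1048576 = 120175/262144.
Numerically: E[X] ≈ 0.45843.

E[X] = C(25,7)·2^(1−C(7,2)) = 120175/262144 ≈ 0.45843.


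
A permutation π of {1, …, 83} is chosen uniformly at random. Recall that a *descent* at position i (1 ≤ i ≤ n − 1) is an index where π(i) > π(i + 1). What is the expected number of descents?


Write X = Σ X_I over i = 1, …, 82, with X_I the indicator of one descent.
There are 82 indicators.
For each fixed i, the pair (π(i), π(i+1)) is a uniformly random ordered pair of distinct values from {1, …, 83}; by symmetry P[π(i) > π(i+1)] = 1/2.
By linearity: E[X] = 82 · (1/2) = (83 − 1) · (1/2) = 41 ≈ 41.000000.

E[X] = 41 = 41.000000.


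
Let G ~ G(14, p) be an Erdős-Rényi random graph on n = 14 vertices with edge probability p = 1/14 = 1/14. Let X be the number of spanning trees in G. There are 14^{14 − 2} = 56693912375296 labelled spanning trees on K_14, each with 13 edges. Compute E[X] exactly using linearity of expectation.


K_14 has 14^{14 − 2} = 56693912375296 labelled spanning trees.
For each such spanning tree H, let X_H = 1 if all 13 edges of H are present in G. Then P[X_H = 1] = p^{13} = (1/14)^{13} = 1/793714773254144.
By linearity of expectation: E[X] = Σ_H E[X_H] = 56693912375296 · p^{13} = 56693912375296 · 1/793714773254144 = 1/14.
Numerically: E[X] ≈ 0.0714286.

E[X] = 56693912375296 · (1/14)^{13} = 1/14 ≈ 0.0714286.


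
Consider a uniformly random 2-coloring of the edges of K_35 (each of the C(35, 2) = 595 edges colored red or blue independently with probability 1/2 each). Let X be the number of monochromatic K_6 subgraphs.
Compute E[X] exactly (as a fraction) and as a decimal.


Let X = Σ_S X_S over the C(35, 6) = 1623160 subsets S of size 6, where X_S = 1 if the K_6 on S is monochromatic.
For a fixed S, the K_6 on S has C(6, 2) = 15 edges. P[all 15 edges red] = (1/2)^15, and likewise for blue, so P[monochromatic] = 2·(1/2)^15 = 2^{1 − 15} = 1/16384.
By linearity of expectation: E[X] = C(35, 6) · 2^{1 − 15} = 1623160 · 1/16384 = 202895/2048.
Numerically: E[X] ≈ 99.06982.

E[X] = C(35,6)·2^(1−C(6,2)) = 202895/2048 ≈ 99.06982.


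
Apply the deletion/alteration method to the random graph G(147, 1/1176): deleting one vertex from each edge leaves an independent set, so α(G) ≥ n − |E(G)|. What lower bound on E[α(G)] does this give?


E[|E(G)|] = C(147, 2)·p = 10731 · (1/1176) = 73/8.
E[α(G)] ≥ n − E[|E(G)|] = 147 − 73/8 = 1103/8.
Numerically: ≈ 137.8750.
(This is only a lower bound; the true E[α(G)] may be larger.)

E[α(G)] ≥ 1103/8 ≈ 137.8750.


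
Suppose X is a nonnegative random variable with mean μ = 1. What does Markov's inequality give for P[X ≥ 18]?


μ = E[X] = 1, a = 18.
Markov: P[X ≥ 18] ≤ μ/a = (1)/18 = 1/18.
Numerically: ≈ 0.055556.
(Since a = 18 > μ = 1.000000, the bound 1/18 is < 1 and informative.)

P[X ≥ 18] ≤ 1/18 ≈ 0.055556.


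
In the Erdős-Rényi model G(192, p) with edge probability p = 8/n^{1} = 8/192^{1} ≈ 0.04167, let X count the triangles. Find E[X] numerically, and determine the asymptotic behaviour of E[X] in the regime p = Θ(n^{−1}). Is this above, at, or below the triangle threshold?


Number of potential triangles: C(192, 3) = 1161280.
Each occurs with probability p³ ≈ (0.04167)³ ≈ 7.233796e-05.
By linearity: E[X] = C(192, 3)·p³ ≈ 1161280 · 7.233796e-05 ≈ 84.0046.
Here α = 1, so p = 8/n is exactly at the triangle threshold p ~ 1/n. Asymptotically E[X] → c³/6 = 8³/6 = 256/3 ≈ 85.3333, a bounded constant. In this regime the triangle count is asymptotically Poisson(c³/6).

E[X] ≈ 84.0046; in regime p = Θ(1/n^{1}) E[X] stays bounded (at the triangle threshold p ~ 1/n).


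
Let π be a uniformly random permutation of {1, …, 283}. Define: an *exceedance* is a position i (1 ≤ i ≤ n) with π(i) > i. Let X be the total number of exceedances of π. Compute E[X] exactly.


Write X = Σ_{i=1}^{283} X_i, where X_i = 1_{π(i) > i}.
For each fixed i, π(i) is uniform over {1, …, 283} (marginal of a uniform permutation), so P[π(i) > i] = (n − i)/n. Summing: Σ_{i=1}^{283} (n − i)/n = (0 + 1 + … + 282)/283 = 283(283 − 1)/(2·283) = (283 − 1)/2.
Hence E[X] = Σ_{i=1}^{283} (283 − i)/283 = 141 ≈ 141.000000.

E[X] = 141 = 141.000000.


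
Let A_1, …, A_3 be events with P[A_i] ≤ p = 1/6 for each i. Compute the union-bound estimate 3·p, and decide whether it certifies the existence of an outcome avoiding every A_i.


Union bound: P[∪_{i=1}^{3} A_i] ≤ Σ_i P[A_i] ≤ 3·p = 3·(1/6) = 1/2.
Numerically: 1/2 ≈ 0.5000.
Is 1/2 < 1? YES.
Since P[∪ A_i] ≤ 1/2 < 1, the complement has P[∩ A_i^c] ≥ 1 − 1/2 = 1/2 > 0, so some outcome avoids every A_i.

3·p = 1/2 ≈ 0.5000; existence CERTIFIED by the union bound.


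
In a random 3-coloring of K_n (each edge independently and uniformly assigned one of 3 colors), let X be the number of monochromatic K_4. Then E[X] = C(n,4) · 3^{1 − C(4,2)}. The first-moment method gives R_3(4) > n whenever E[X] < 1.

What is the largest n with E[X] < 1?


We need C(n, 4) · 3^{1 − 6} < 1, i.e. C(n, 4) < 3^{6 − 1} = 243.
Check values of n near the boundary:
  n = 4: C(4, 4) = 1; 1 < 243? YES
  n = 5: C(5, 4) = 5; 5 < 243? YES
  n = 6: C(6, 4) = 15; 15 < 243? YES
  n = 7: C(7, 4) = 35; 35 < 243? YES
  n = 8: C(8, 4) = 70; 70 < 243? YES
  n = 9: C(9, 4) = 126; 126 < 243? YES
  n = 10: C(10, 4) = 210; 210 < 243? YES
  n = 11: C(11, 4) = 330; 330 < 243? NO
The largest n with C(n, 4) < 243 is n = 10 (where E[X] = 70/81 ≈ 0.8642). Hence R_3(4) > 10, i.e. R_3(4) ≥ 11.

Largest n = 10; hence R_3(4) > 10.


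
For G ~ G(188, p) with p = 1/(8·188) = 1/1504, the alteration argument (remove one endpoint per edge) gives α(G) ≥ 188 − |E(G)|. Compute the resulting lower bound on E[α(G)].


E[|E(G)|] = C(188, 2)·p = 17578 · (1/1504) = 187/16.
E[α(G)] ≥ n − E[|E(G)|] = 188 − 187/16 = 2821/16.
Numerically: ≈ 176.312.
(This is only a lower bound; the true E[α(G)] may be larger.)

E[α(G)] ≥ 2821/16 ≈ 176.312.


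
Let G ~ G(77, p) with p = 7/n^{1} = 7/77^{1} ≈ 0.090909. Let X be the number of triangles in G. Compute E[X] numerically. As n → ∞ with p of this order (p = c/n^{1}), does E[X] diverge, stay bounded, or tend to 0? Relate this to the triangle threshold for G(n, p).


Number of potential triangles: C(77, 3) = 73150.
Each occurs with probability p³ ≈ (0.090909)³ ≈ 7.5131480e-04.
By linearity: E[X] = C(77, 3)·p³ ≈ 73150 · 7.5131480e-04 ≈ 54.95868.
Here α = 1, so p = 7/n is exactly at the triangle threshold p ~ 1/n. Asymptotically E[X] → c³/6 = 7³/6 = 343/6 ≈ 57.16667, a bounded constant. In this regime the triangle count is asymptotically Poisson(c³/6).

E[X] ≈ 54.95868; in regime p = Θ(1/n^{1}) E[X] stays bounded (at the triangle threshold p ~ 1/n).


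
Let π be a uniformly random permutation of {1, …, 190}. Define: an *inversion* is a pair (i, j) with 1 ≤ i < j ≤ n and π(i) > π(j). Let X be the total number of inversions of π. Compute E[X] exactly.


Write X = Σ X_I over the C(190, 2) = 17955 pairs i < j, with X_I the indicator of one inversion.
There are 17955 indicators.
For each fixed pair i < j, the values π(i) and π(j) are two distinct elements of {1, …, 190} in uniformly random order; by symmetry P[π(i) > π(j)] = 1/2.
By linearity: E[X] = 17955 · (1/2) = C(190, 2) · (1/2) = 17955/2 = 17955/2 ≈ 8977.5000.

E[X] = 17955/2 = 8977.5000.


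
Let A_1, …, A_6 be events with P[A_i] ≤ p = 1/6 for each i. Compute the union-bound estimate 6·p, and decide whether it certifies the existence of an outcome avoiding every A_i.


Union bound: P[∪_{i=1}^{6} A_i] ≤ Σ_i P[A_i] ≤ 6·p = 6·(1/6) = 1.
Numerically: 1 ≈ 1.0000000.
Is 1 < 1? NO.
Since the bound 1 is ≥ 1, the union bound is uninformative here; it does NOT by itself certify existence.

6·p = 1 ≈ 1.0000000; existence NOT certified by the union bound.


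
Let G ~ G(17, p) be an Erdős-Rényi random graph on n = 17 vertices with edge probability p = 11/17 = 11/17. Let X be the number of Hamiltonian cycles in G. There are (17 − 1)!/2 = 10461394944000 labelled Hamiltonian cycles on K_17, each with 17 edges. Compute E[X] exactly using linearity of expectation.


K_17 has (17 − 1)!/2 = 10461394944000 labelled Hamiltonian cycles.
For each such Hamiltonian cycle H, let X_H = 1 if all 17 edges of H are present in G. Then P[X_H = 1] = p^{17} = (11/17)^{17} = 505447028499293771/827240261886336764177.
By linearity of expectation: E[X] = Σ_H E[X_H] = 10461394944000 · p^{17} = 10461394944000 · 505447028499293771/827240261886336764177 = 5287680988402335763510093824000/827240261886336764177.
Numerically: E[X] ≈ 6.392e+09.

E[X] = 10461394944000 · (11/17)^{17} = 5287680988402335763510093824000/827240261886336764177 ≈ 6.392e+09.


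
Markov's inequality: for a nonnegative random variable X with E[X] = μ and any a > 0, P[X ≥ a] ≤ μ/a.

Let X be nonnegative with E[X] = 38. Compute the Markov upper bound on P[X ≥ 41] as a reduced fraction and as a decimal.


μ = E[X] = 38, a = 41.
Markov: P[X ≥ 41] ≤ μ/a = (38)/41 = 38/41.
Numerically: ≈ 0.92683.
(Since a = 41 > μ = 38.00000, the bound 38/41 is < 1 and informative.)

P[X ≥ 41] ≤ 38/41 ≈ 0.92683.


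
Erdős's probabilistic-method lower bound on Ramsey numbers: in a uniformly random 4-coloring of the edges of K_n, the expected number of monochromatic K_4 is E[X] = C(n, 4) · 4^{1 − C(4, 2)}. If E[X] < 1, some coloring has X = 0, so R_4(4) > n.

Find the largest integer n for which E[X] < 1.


We need C(n, 4) · 4^{1 − 6} < 1, i.e. C(n, 4) < 4^{6 − 1} = 1024.
Check values of n near the boundary:
  n = 12: C(12, 4) = 495; 495 < 1024? YES
  n = 13: C(13, 4) = 715; 715 < 1024? YES
  n = 14: C(14, 4) = 1001; 1001 < 1024? YES
  n = 15: C(15, 4) = 1365; 1365 < 1024? NO
  n = 16: C(16, 4) = 1820; 1820 < 1024? NO
The largest n with C(n, 4) < 1024 is n = 14 (where E[X] = 1001/1024 ≈ 0.97754). Hence R_4(4) > 14, i.e. R_4(4) ≥ 15.

Largest n = 14; hence R_4(4) > 14.


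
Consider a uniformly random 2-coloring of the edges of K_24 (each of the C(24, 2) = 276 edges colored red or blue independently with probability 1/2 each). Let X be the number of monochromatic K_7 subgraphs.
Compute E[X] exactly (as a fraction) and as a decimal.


Let X = Σ_S X_S over the C(24, 7) = 346104 subsets S of size 7, where X_S = 1 if the K_7 on S is monochromatic.
For a fixed S, the K_7 on S has C(7, 2) = 21 edges. P[all 21 edges red] = (1/2)^21, and likewise for blue, so P[monochromatic] = 2·(1/2)^21 = 2^{1 − 21} = 1/1048576.
By linearity of expectation: E[X] = C(24, 7) · 2^{1 − 21} = 346104 · 1/1048576 = 43263/131072.
Numerically: E[X] ≈ 0.330.

E[X] = C(24,7)·2^(1−C(7,2)) = 43263/131072 ≈ 0.330.


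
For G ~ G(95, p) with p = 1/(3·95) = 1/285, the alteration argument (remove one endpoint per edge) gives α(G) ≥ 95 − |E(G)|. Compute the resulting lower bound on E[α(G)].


E[|E(G)|] = C(95, 2)·p = 4465 · (1/285) = 47/3.
E[α(G)] ≥ n − E[|E(G)|] = 95 − 47/3 = 238/3.
Numerically: ≈ 79.333333.
(This is only a lower bound; the true E[α(G)] may be larger.)

E[α(G)] ≥ 238/3 ≈ 79.333333.


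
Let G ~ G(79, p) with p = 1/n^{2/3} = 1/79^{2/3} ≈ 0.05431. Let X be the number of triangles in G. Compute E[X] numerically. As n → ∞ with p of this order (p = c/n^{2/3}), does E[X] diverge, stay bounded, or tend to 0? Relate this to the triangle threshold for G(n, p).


Number of potential triangles: C(79, 3) = 79079.
Each occurs with probability p³ ≈ (0.05431)³ ≈ 1.602307e-04.
By linearity: E[X] = C(79, 3)·p³ ≈ 79079 · 1.602307e-04 ≈ 12.6709.
Since α = 2/3 < 1, p = c/n^{2/3} ≫ 1/n is above the triangle threshold p ~ 1/n. Asymptotically E[X] ~ (c³/6)·n^{3(1−α)} = (1³/6)·n^{1} → ∞; triangles are abundant w.h.p.

E[X] ≈ 12.6709; in regime p = Θ(1/n^{2/3}) E[X] diverges (above the triangle threshold p ~ 1/n).
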